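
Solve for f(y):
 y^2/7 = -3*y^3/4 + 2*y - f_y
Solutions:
 f(y) = C1 - 3*y^4/16 - y^3/21 + y^2


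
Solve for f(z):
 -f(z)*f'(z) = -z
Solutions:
 f(z) = -sqrt(C1 + z^2)
 f(z) = sqrt(C1 + z^2)


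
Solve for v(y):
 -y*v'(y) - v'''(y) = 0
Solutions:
 v(y) = C1 + Integral(C2*airyai(-y) + C3*airybi(-y), y)


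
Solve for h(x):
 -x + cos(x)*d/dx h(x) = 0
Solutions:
 h(x) = C1 + Integral(x/cos(x), x)


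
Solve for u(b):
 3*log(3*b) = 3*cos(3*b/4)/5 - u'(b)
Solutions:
 u(b) = C1 - 3*b*log(b) - 3*b*log(3) + 3*b + 4*sin(3*b/4)/5


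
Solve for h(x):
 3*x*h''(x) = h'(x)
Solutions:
 h(x) = C1 + C2*x^(4/3)


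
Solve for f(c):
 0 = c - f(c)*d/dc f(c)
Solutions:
 f(c) = -sqrt(C1 + c^2)
 f(c) = sqrt(C1 + c^2)


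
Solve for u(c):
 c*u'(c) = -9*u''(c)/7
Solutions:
 u(c) = C1 + C2*erf(sqrt(14)*c/6)


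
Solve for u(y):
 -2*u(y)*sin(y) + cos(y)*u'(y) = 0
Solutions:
 u(y) = C1/cos(y)^2


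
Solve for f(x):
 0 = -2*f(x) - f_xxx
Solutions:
 f(x) = C3*exp(-2^(1/3)*x) + (C1*sin(2^(1/3)*sqrt(3)*x/2) + C2*cos(2^(1/3)*sqrt(3)*x/2))*exp(2^(1/3)*x/2)


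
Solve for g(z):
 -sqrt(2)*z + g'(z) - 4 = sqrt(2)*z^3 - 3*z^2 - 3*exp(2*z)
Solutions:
 g(z) = C1 + sqrt(2)*z^4/4 - z^3 + sqrt(2)*z^2/2 + 4*z - 3*exp(2*z)/2


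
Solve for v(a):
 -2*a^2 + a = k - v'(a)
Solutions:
 v(a) = C1 + 2*a^3/3 - a^2/2 + a*k


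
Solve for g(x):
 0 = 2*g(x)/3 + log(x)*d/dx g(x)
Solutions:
 g(x) = C1*exp(-2*li(x)/3)


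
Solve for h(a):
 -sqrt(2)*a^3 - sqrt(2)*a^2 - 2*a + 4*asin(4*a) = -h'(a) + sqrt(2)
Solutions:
 h(a) = C1 + sqrt(2)*a^4/4 + sqrt(2)*a^3/3 + a^2 - 4*a*asin(4*a) + sqrt(2)*a - sqrt(1 - 16*a^2)


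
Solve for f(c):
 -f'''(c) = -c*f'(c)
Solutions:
 f(c) = C1 + Integral(C2*airyai(c) + C3*airybi(c), c)


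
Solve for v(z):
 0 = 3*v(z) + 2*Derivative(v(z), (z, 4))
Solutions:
 v(z) = (C1*sin(6^(1/4)*z/2) + C2*cos(6^(1/4)*z/2))*exp(-6^(1/4)*z/2) + (C3*sin(6^(1/4)*z/2) + C4*cos(6^(1/4)*z/2))*exp(6^(1/4)*z/2)


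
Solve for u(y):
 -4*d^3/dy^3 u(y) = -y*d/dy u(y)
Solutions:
 u(y) = C1 + Integral(C2*airyai(2^(1/3)*y/2) + C3*airybi(2^(1/3)*y/2), y)


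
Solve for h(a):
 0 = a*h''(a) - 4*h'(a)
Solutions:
 h(a) = C1 + C2*a^5


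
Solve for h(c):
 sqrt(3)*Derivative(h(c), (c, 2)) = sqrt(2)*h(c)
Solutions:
 h(c) = C1*exp(-2^(1/4)*3^(3/4)*c/3) + C2*exp(2^(1/4)*3^(3/4)*c/3)


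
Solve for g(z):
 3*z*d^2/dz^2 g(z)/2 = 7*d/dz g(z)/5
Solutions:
 g(z) = C1 + C2*z^(29/15)


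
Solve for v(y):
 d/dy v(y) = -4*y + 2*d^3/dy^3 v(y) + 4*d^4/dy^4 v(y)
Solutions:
 v(y) = C1 + C4*exp(y/2) - 2*y^2 + (C2*sin(y/2) + C3*cos(y/2))*exp(-y/2)


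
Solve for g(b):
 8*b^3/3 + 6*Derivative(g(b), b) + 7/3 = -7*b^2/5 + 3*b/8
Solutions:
 g(b) = C1 - b^4/9 - 7*b^3/90 + b^2/32 - 7*b/18


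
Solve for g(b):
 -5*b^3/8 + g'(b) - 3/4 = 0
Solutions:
 g(b) = C1 + 5*b^4/32 + 3*b/4


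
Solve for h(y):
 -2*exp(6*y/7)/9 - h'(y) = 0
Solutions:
 h(y) = C1 - 7*exp(6*y/7)/27


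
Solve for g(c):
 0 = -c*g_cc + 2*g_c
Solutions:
 g(c) = C1 + C2*c^3


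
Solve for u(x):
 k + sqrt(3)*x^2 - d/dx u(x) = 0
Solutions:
 u(x) = C1 + k*x + sqrt(3)*x^3/3


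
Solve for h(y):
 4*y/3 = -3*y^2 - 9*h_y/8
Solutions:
 h(y) = C1 - 8*y^3/9 - 16*y^2/27


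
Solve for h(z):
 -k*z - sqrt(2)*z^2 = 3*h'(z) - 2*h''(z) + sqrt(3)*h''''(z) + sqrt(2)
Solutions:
 h(z) = C1 + C2*exp(z*(4*6^(1/3)/(sqrt(729 - 32*sqrt(3)) + 27)^(1/3) + 2^(2/3)*3^(1/6)*(sqrt(729 - 32*sqrt(3)) + 27)^(1/3))/12)*sin(z*(-6^(2/3)*(sqrt(729 - 32*sqrt(3)) + 27)^(1/3) + 4*2^(1/3)*3^(5/6)/(sqrt(729 - 32*sqrt(3)) + 27)^(1/3))/12) + C3*exp(z*(4*6^(1/3)/(sqrt(729 - 32*sqrt(3)) + 27)^(1/3) + 2^(2/3)*3^(1/6)*(sqrt(729 - 32*sqrt(3)) + 27)^(1/3))/12)*cos(z*(-6^(2/3)*(sqrt(729 - 32*sqrt(3)) + 27)^(1/3) + 4*2^(1/3)*3^(5/6)/(sqrt(729 - 32*sqrt(3)) + 27)^(1/3))/12) + C4*exp(-z*(4*6^(1/3)/(sqrt(729 - 32*sqrt(3)) + 27)^(1/3) + 2^(2/3)*3^(1/6)*(sqrt(729 - 32*sqrt(3)) + 27)^(1/3))/6) - k*z^2/6 - 2*k*z/9 - sqrt(2)*z^3/9 - 2*sqrt(2)*z^2/9 - 17*sqrt(2)*z/27


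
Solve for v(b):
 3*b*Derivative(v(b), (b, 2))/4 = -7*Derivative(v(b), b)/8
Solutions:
 v(b) = C1 + C2/b^(1/6)


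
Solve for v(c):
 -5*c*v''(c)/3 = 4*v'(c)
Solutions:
 v(c) = C1 + C2/c^(7/5)


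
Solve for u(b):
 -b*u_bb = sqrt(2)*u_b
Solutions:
 u(b) = C1 + C2*b^(1 - sqrt(2))


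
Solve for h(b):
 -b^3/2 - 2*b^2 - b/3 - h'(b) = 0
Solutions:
 h(b) = C1 - b^4/8 - 2*b^3/3 - b^2/6


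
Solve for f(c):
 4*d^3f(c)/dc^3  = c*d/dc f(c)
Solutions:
 f(c) = C1 + Integral(C2*airyai(2^(1/3)*c/2) + C3*airybi(2^(1/3)*c/2), c)


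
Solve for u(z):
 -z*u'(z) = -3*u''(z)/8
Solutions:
 u(z) = C1 + C2*erfi(2*sqrt(3)*z/3)


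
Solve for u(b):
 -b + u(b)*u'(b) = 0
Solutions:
 u(b) = -sqrt(C1 + b^2)
 u(b) = sqrt(C1 + b^2)


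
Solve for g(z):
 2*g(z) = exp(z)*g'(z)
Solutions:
 g(z) = C1*exp(-2*exp(-z))


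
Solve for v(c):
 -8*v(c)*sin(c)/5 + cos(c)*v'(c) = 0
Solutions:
 v(c) = C1/cos(c)^(8/5)


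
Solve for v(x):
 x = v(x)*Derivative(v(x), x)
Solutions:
 v(x) = -sqrt(C1 + x^2)
 v(x) = sqrt(C1 + x^2)


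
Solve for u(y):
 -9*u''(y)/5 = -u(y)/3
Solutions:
 u(y) = C1*exp(-sqrt(15)*y/9) + C2*exp(sqrt(15)*y/9)


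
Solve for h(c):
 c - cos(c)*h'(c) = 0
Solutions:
 h(c) = C1 + Integral(c/cos(c), c)


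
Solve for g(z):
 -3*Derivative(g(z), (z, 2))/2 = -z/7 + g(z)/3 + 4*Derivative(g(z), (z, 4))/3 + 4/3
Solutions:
 g(z) = C1*sin(z*sqrt(9 - sqrt(17))/4) + C2*sin(z*sqrt(sqrt(17) + 9)/4) + C3*cos(z*sqrt(9 - sqrt(17))/4) + C4*cos(z*sqrt(sqrt(17) + 9)/4) + 3*z/7 - 4


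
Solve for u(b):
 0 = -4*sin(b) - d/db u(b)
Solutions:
 u(b) = C1 + 4*cos(b)


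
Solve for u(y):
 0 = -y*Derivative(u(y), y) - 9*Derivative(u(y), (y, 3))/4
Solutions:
 u(y) = C1 + Integral(C2*airyai(-2^(2/3)*3^(1/3)*y/3) + C3*airybi(-2^(2/3)*3^(1/3)*y/3), y)


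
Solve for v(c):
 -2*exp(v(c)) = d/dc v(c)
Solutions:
 v(c) = log(1/(C1 + 2*c))


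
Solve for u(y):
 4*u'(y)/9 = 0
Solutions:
 u(y) = C1


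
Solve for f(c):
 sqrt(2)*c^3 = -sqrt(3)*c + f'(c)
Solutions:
 f(c) = C1 + sqrt(2)*c^4/4 + sqrt(3)*c^2/2


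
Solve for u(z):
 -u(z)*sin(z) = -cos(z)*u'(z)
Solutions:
 u(z) = C1/cos(z)


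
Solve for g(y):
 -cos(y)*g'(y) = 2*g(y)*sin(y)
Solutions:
 g(y) = C1*cos(y)^2


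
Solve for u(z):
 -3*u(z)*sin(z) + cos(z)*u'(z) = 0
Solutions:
 u(z) = C1/cos(z)^3


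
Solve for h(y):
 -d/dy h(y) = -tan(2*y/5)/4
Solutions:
 h(y) = C1 - 5*log(cos(2*y/5))/8


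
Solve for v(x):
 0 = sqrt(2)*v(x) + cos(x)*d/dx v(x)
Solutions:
 v(x) = C1*(sin(x) - 1)^(sqrt(2)/2)/(sin(x) + 1)^(sqrt(2)/2)


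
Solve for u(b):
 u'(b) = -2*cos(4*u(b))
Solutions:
 u(b) = -asin((C1 + exp(16*b))/(C1 - exp(16*b)))/4 + pi/4
 u(b) = asin((C1 + exp(16*b))/(C1 - exp(16*b)))/4


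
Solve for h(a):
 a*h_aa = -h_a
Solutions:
 h(a) = C1 + C2*log(a)


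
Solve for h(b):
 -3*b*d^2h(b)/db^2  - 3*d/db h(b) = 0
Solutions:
 h(b) = C1 + C2*log(b)


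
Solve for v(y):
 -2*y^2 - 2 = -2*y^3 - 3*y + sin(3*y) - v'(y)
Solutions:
 v(y) = C1 - y^4/2 + 2*y^3/3 - 3*y^2/2 + 2*y - cos(3*y)/3


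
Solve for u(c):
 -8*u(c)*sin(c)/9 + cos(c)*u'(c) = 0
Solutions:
 u(c) = C1/cos(c)^(8/9)


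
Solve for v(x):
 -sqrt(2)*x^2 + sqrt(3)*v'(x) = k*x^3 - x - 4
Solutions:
 v(x) = C1 + sqrt(3)*k*x^4/12 + sqrt(6)*x^3/9 - sqrt(3)*x^2/6 - 4*sqrt(3)*x/3


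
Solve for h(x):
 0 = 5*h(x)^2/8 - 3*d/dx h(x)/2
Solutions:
 h(x) = -12/(C1 + 5*x)


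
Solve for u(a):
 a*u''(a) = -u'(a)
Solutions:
 u(a) = C1 + C2*log(a)


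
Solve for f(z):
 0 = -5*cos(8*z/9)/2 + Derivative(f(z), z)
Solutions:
 f(z) = C1 + 45*sin(8*z/9)/16


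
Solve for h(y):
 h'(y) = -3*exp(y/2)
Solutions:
 h(y) = C1 - 6*exp(y/2)


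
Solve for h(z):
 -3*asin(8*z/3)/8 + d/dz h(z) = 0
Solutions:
 h(z) = C1 + 3*z*asin(8*z/3)/8 + 3*sqrt(9 - 64*z^2)/64


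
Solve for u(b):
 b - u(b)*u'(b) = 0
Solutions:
 u(b) = -sqrt(C1 + b^2)
 u(b) = sqrt(C1 + b^2)


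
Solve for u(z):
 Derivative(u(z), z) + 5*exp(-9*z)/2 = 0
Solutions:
 u(z) = C1 + 5*exp(-9*z)/18


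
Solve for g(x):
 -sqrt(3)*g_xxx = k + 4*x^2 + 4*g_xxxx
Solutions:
 g(x) = C1 + C2*x + C3*x^2 + C4*exp(-sqrt(3)*x/4) - sqrt(3)*x^5/45 + 4*x^4/9 + sqrt(3)*x^3*(-3*k - 128)/54


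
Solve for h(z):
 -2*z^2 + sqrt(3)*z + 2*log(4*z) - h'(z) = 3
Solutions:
 h(z) = C1 - 2*z^3/3 + sqrt(3)*z^2/2 + 2*z*log(z) - 5*z + z*log(16)


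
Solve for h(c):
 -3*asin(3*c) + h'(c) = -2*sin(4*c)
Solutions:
 h(c) = C1 + 3*c*asin(3*c) + sqrt(1 - 9*c^2) + cos(4*c)/2


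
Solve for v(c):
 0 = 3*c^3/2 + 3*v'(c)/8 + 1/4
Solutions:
 v(c) = C1 - c^4 - 2*c/3


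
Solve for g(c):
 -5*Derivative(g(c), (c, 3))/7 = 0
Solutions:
 g(c) = C1 + C2*c + C3*c^2


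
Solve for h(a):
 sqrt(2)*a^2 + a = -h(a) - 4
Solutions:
 h(a) = -sqrt(2)*a^2 - a - 4


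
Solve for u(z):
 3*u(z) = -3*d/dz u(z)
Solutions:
 u(z) = C1*exp(-z)


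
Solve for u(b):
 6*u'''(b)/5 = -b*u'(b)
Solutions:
 u(b) = C1 + Integral(C2*airyai(-5^(1/3)*6^(2/3)*b/6) + C3*airybi(-5^(1/3)*6^(2/3)*b/6), b)


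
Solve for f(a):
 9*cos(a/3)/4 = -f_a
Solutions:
 f(a) = C1 - 27*sin(a/3)/4


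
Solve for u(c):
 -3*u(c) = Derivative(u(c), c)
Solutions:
 u(c) = C1*exp(-3*c)


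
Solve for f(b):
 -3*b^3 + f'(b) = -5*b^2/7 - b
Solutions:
 f(b) = C1 + 3*b^4/4 - 5*b^3/21 - b^2/2


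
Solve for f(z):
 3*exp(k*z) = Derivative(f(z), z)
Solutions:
 f(z) = C1 + 3*exp(k*z)/k


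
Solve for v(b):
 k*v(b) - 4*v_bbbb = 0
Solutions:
 v(b) = C1*exp(-sqrt(2)*b*k^(1/4)/2) + C2*exp(sqrt(2)*b*k^(1/4)/2) + C3*exp(-sqrt(2)*I*b*k^(1/4)/2) + C4*exp(sqrt(2)*I*b*k^(1/4)/2)


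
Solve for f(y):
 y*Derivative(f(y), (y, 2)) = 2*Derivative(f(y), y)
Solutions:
 f(y) = C1 + C2*y^3


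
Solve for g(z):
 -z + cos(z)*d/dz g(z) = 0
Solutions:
 g(z) = C1 + Integral(z/cos(z), z)


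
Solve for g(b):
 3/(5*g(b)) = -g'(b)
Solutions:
 g(b) = -sqrt(C1 - 30*b)/5
 g(b) = sqrt(C1 - 30*b)/5


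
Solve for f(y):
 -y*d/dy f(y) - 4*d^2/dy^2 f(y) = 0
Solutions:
 f(y) = C1 + C2*erf(sqrt(2)*y/4)


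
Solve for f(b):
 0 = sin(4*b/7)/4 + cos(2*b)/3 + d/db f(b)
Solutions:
 f(b) = C1 - sin(2*b)/6 + 7*cos(4*b/7)/16


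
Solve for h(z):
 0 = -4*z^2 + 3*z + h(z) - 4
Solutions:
 h(z) = 4*z^2 - 3*z + 4


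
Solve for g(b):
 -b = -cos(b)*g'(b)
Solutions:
 g(b) = C1 + Integral(b/cos(b), b)


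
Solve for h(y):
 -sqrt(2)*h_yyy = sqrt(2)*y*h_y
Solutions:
 h(y) = C1 + Integral(C2*airyai(-y) + C3*airybi(-y), y)


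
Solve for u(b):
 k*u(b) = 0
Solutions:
 u(b) = 0


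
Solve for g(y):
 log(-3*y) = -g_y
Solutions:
 g(y) = C1 - y*log(-y) + y*(1 - log(3))


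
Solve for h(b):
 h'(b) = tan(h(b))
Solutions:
 h(b) = pi - asin(C1*exp(b))
 h(b) = asin(C1*exp(b))


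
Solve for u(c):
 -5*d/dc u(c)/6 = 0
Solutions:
 u(c) = C1


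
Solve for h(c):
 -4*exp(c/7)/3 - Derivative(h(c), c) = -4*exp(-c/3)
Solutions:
 h(c) = C1 - 28*exp(c/7)/3 - 12*exp(-c/3)


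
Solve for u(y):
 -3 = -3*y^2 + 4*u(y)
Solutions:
 u(y) = 3*y^2/4 - 3/4


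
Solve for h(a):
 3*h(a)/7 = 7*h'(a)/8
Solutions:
 h(a) = C1*exp(24*a/49)


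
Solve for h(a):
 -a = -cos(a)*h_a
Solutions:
 h(a) = C1 + Integral(a/cos(a), a)


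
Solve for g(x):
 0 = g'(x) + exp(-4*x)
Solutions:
 g(x) = C1 + exp(-4*x)/4


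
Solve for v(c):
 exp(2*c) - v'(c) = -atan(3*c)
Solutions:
 v(c) = C1 + c*atan(3*c) + exp(2*c)/2 - log(9*c^2 + 1)/6


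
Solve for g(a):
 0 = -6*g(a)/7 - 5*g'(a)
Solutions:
 g(a) = C1*exp(-6*a/35)


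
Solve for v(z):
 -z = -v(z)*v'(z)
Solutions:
 v(z) = -sqrt(C1 + z^2)
 v(z) = sqrt(C1 + z^2)


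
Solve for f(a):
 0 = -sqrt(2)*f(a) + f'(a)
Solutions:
 f(a) = C1*exp(sqrt(2)*a)


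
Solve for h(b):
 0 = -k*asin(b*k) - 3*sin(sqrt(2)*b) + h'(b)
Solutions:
 h(b) = C1 + k*Piecewise((b*asin(b*k) + sqrt(-b^2*k^2 + 1)/k, Ne(k, 0)), (0, True)) - 3*sqrt(2)*cos(sqrt(2)*b)/2


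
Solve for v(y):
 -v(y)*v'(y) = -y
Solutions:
 v(y) = -sqrt(C1 + y^2)
 v(y) = sqrt(C1 + y^2)


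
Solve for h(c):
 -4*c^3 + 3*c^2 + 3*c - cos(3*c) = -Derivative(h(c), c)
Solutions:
 h(c) = C1 + c^4 - c^3 - 3*c^2/2 + sin(3*c)/3


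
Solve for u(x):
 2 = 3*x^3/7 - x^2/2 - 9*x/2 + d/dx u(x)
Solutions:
 u(x) = C1 - 3*x^4/28 + x^3/6 + 9*x^2/4 + 2*x


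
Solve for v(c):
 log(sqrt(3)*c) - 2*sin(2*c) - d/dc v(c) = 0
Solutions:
 v(c) = C1 + c*log(c) - c + c*log(3)/2 + cos(2*c)


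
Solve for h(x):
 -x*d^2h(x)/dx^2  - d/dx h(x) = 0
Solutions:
 h(x) = C1 + C2*log(x)


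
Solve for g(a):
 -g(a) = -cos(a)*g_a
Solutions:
 g(a) = C1*sqrt(sin(a) + 1)/sqrt(sin(a) - 1)


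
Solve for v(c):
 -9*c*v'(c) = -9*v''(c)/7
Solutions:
 v(c) = C1 + C2*erfi(sqrt(14)*c/2)


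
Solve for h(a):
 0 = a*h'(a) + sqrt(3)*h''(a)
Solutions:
 h(a) = C1 + C2*erf(sqrt(2)*3^(3/4)*a/6)


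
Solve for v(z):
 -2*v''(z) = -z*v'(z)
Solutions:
 v(z) = C1 + C2*erfi(z/2)


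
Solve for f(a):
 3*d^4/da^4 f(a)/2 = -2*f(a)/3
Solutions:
 f(a) = (C1*sin(sqrt(3)*a/3) + C2*cos(sqrt(3)*a/3))*exp(-sqrt(3)*a/3) + (C3*sin(sqrt(3)*a/3) + C4*cos(sqrt(3)*a/3))*exp(sqrt(3)*a/3)


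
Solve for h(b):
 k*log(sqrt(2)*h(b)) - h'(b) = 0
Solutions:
 Integral(1/(2*log(_y) + log(2)), (_y, h(b))) = C1 + b*k/2


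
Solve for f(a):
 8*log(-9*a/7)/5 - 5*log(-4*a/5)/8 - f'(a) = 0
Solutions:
 f(a) = C1 + 39*a*log(-a)/40 + a*(-64*log(7) - 39 - 50*log(2) + 25*log(5) + 128*log(3))/40


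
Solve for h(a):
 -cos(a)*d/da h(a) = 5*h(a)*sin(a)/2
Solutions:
 h(a) = C1*cos(a)^(5/2)


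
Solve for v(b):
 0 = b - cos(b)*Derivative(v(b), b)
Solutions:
 v(b) = C1 + Integral(b/cos(b), b)


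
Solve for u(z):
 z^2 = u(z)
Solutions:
 u(z) = z^2


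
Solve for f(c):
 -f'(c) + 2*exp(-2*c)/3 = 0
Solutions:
 f(c) = C1 - exp(-2*c)/3


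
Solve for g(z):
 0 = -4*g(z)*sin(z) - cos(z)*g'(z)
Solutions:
 g(z) = C1*cos(z)^4


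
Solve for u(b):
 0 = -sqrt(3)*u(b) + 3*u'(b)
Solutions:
 u(b) = C1*exp(sqrt(3)*b/3)


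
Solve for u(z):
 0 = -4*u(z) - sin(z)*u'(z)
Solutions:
 u(z) = C1*(cos(z)^2 + 2*cos(z) + 1)/(cos(z)^2 - 2*cos(z) + 1)


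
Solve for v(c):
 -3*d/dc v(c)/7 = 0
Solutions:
 v(c) = C1


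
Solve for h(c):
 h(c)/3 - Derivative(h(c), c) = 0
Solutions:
 h(c) = C1*exp(c/3)


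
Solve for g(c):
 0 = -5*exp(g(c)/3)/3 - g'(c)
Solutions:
 g(c) = 3*log(1/(C1 + 5*c)) + 6*log(3)


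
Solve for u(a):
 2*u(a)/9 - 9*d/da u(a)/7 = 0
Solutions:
 u(a) = C1*exp(14*a/81)


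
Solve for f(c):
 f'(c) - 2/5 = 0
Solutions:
 f(c) = C1 + 2*c/5


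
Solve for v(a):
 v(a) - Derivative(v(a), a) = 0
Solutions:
 v(a) = C1*exp(a)


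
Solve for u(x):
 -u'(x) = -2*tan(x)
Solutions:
 u(x) = C1 - 2*log(cos(x))


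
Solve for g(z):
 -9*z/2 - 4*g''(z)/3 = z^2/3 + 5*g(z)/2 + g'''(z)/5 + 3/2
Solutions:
 g(z) = C1*exp(z*(-80 + 160*2^(2/3)*5^(1/3)/(27*sqrt(3289) + 2009)^(1/3) + 2^(1/3)*5^(2/3)*(27*sqrt(3289) + 2009)^(1/3))/36)*sin(10^(1/3)*sqrt(3)*z*(-5^(1/3)*(27*sqrt(3289) + 2009)^(1/3) + 160*2^(1/3)/(27*sqrt(3289) + 2009)^(1/3))/36) + C2*exp(z*(-80 + 160*2^(2/3)*5^(1/3)/(27*sqrt(3289) + 2009)^(1/3) + 2^(1/3)*5^(2/3)*(27*sqrt(3289) + 2009)^(1/3))/36)*cos(10^(1/3)*sqrt(3)*z*(-5^(1/3)*(27*sqrt(3289) + 2009)^(1/3) + 160*2^(1/3)/(27*sqrt(3289) + 2009)^(1/3))/36) + C3*exp(-z*(160*2^(2/3)*5^(1/3)/(27*sqrt(3289) + 2009)^(1/3) + 40 + 2^(1/3)*5^(2/3)*(27*sqrt(3289) + 2009)^(1/3))/18) - 2*z^2/15 - 9*z/5 - 103/225


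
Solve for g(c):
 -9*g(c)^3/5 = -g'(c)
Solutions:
 g(c) = -sqrt(10)*sqrt(-1/(C1 + 9*c))/2
 g(c) = sqrt(10)*sqrt(-1/(C1 + 9*c))/2


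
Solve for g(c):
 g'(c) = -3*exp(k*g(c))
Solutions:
 g(c) = Piecewise((log(1/(C1*k + 3*c*k))/k, Ne(k, 0)), (nan, True))
 g(c) = Piecewise((C1 - 3*c, Eq(k, 0)), (nan, True))


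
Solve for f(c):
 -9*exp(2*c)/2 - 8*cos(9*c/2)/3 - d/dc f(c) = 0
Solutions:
 f(c) = C1 - 9*exp(2*c)/4 - 16*sin(9*c/2)/27


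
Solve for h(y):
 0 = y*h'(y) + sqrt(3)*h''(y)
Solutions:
 h(y) = C1 + C2*erf(sqrt(2)*3^(3/4)*y/6)


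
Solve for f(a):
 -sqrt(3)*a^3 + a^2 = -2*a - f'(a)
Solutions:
 f(a) = C1 + sqrt(3)*a^4/4 - a^3/3 - a^2


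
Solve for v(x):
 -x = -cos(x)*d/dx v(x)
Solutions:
 v(x) = C1 + Integral(x/cos(x), x)


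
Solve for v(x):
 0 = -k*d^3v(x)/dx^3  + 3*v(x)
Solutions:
 v(x) = C1*exp(3^(1/3)*x*(1/k)^(1/3)) + C2*exp(x*(-3^(1/3) + 3^(5/6)*I)*(1/k)^(1/3)/2) + C3*exp(-x*(3^(1/3) + 3^(5/6)*I)*(1/k)^(1/3)/2)


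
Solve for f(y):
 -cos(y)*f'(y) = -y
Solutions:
 f(y) = C1 + Integral(y/cos(y), y)


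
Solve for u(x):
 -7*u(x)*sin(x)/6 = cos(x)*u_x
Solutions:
 u(x) = C1*cos(x)^(7/6)


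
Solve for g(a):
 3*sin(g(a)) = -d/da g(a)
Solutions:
 g(a) = -acos((-C1 - exp(6*a))/(C1 - exp(6*a))) + 2*pi
 g(a) = acos((-C1 - exp(6*a))/(C1 - exp(6*a)))


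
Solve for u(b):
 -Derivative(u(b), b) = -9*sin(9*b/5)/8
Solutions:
 u(b) = C1 - 5*cos(9*b/5)/8


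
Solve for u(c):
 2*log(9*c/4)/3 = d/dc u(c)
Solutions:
 u(c) = C1 + 2*c*log(c)/3 - 4*c*log(2)/3 - 2*c/3 + 4*c*log(3)/3


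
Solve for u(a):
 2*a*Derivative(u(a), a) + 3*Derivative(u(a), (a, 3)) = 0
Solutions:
 u(a) = C1 + Integral(C2*airyai(-2^(1/3)*3^(2/3)*a/3) + C3*airybi(-2^(1/3)*3^(2/3)*a/3), a)


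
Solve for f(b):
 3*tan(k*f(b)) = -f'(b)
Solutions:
 f(b) = Piecewise((-asin(exp(C1*k - 3*b*k))/k + pi/k, Ne(k, 0)), (nan, True))
 f(b) = Piecewise((asin(exp(C1*k - 3*b*k))/k, Ne(k, 0)), (nan, True))


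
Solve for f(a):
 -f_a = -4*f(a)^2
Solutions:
 f(a) = -1/(C1 + 4*a)


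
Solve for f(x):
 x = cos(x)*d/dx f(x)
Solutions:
 f(x) = C1 + Integral(x/cos(x), x)


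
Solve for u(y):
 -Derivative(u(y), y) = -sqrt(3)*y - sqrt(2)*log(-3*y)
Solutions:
 u(y) = C1 + sqrt(3)*y^2/2 + sqrt(2)*y*log(-y) + sqrt(2)*y*(-1 + log(3))


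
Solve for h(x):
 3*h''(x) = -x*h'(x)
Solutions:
 h(x) = C1 + C2*erf(sqrt(6)*x/6)


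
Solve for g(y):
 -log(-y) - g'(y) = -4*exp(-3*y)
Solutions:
 g(y) = C1 - y*log(-y) + y - 4*exp(-3*y)/3


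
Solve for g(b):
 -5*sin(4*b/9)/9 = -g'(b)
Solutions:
 g(b) = C1 - 5*cos(4*b/9)/4


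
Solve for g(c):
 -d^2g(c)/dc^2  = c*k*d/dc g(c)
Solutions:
 g(c) = Piecewise((-sqrt(2)*sqrt(pi)*C1*erf(sqrt(2)*c*sqrt(k)/2)/(2*sqrt(k)) - C2, (k > 0) | (k < 0)), (-C1*c - C2, True))


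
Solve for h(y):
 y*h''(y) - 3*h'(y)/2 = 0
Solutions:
 h(y) = C1 + C2*y^(5/2)


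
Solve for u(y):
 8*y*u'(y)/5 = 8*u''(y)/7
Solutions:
 u(y) = C1 + C2*erfi(sqrt(70)*y/10)


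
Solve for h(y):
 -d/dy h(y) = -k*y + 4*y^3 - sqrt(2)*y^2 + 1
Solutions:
 h(y) = C1 + k*y^2/2 - y^4 + sqrt(2)*y^3/3 - y


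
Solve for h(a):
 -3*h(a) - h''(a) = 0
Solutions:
 h(a) = C1*sin(sqrt(3)*a) + C2*cos(sqrt(3)*a)


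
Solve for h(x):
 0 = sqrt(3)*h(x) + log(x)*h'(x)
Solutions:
 h(x) = C1*exp(-sqrt(3)*li(x))


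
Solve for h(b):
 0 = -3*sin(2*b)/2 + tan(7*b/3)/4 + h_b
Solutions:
 h(b) = C1 + 3*log(cos(7*b/3))/28 - 3*cos(2*b)/4


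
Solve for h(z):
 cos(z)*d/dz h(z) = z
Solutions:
 h(z) = C1 + Integral(z/cos(z), z)


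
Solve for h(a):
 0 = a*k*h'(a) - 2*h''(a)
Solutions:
 h(a) = Piecewise((-sqrt(pi)*C1*erf(a*sqrt(-k)/2)/sqrt(-k) - C2, (k > 0) | (k < 0)), (-C1*a - C2, True))


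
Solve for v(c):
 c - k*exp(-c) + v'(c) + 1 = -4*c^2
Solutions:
 v(c) = C1 - 4*c^3/3 - c^2/2 - c - k*exp(-c)


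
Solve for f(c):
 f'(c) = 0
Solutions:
 f(c) = C1


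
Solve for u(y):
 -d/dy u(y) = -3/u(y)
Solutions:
 u(y) = -sqrt(C1 + 6*y)
 u(y) = sqrt(C1 + 6*y)


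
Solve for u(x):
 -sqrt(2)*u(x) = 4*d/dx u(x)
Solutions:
 u(x) = C1*exp(-sqrt(2)*x/4)


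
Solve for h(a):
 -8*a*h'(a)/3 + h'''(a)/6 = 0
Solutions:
 h(a) = C1 + Integral(C2*airyai(2*2^(1/3)*a) + C3*airybi(2*2^(1/3)*a), a)


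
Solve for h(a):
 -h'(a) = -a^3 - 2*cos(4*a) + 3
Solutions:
 h(a) = C1 + a^4/4 - 3*a + sin(4*a)/2


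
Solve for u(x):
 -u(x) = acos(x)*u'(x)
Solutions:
 u(x) = C1*exp(-Integral(1/acos(x), x))


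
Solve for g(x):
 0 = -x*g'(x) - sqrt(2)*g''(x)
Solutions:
 g(x) = C1 + C2*erf(2^(1/4)*x/2)


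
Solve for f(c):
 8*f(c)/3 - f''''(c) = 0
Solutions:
 f(c) = C1*exp(-6^(3/4)*c/3) + C2*exp(6^(3/4)*c/3) + C3*sin(6^(3/4)*c/3) + C4*cos(6^(3/4)*c/3)


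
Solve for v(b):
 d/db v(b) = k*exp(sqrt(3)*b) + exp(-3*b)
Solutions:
 v(b) = C1 + sqrt(3)*k*exp(sqrt(3)*b)/3 - exp(-3*b)/3


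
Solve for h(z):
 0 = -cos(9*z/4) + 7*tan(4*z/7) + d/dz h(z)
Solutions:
 h(z) = C1 + 49*log(cos(4*z/7))/4 + 4*sin(9*z/4)/9


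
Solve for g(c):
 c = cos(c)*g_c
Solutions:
 g(c) = C1 + Integral(c/cos(c), c)


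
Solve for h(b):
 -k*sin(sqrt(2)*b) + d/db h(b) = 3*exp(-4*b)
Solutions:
 h(b) = C1 - sqrt(2)*k*cos(sqrt(2)*b)/2 - 3*exp(-4*b)/4


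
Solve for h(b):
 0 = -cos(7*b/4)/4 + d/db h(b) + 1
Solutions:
 h(b) = C1 - b + sin(7*b/4)/7


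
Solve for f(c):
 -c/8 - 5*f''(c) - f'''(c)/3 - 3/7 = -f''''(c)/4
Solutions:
 f(c) = C1 + C2*c + C3*exp(2*c*(1 - sqrt(46))/3) + C4*exp(2*c*(1 + sqrt(46))/3) - c^3/240 - 353*c^2/8400


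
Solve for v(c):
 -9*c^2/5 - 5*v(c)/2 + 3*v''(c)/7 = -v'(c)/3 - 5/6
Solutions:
 v(c) = C1*exp(c*(-7 + sqrt(1939))/18) + C2*exp(-c*(7 + sqrt(1939))/18) - 18*c^2/25 - 24*c/125 + 799/13125


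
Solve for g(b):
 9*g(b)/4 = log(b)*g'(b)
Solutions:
 g(b) = C1*exp(9*li(b)/4)


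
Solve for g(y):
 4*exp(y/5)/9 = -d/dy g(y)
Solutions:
 g(y) = C1 - 20*exp(y/5)/9


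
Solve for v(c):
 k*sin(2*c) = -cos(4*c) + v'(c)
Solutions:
 v(c) = C1 - k*cos(2*c)/2 + sin(4*c)/4


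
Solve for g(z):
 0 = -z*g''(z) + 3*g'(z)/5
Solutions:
 g(z) = C1 + C2*z^(8/5)


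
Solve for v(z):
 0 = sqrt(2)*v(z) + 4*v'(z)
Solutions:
 v(z) = C1*exp(-sqrt(2)*z/4)


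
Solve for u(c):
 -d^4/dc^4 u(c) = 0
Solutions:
 u(c) = C1 + C2*c + C3*c^2 + C4*c^3


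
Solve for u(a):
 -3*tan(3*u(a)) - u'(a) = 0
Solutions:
 u(a) = -asin(C1*exp(-9*a))/3 + pi/3
 u(a) = asin(C1*exp(-9*a))/3


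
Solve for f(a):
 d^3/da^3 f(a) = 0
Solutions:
 f(a) = C1 + C2*a + C3*a^2


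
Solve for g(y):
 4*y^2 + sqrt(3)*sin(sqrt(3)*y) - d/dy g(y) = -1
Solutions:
 g(y) = C1 + 4*y^3/3 + y - cos(sqrt(3)*y)


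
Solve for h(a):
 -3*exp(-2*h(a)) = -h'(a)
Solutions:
 h(a) = log(-sqrt(C1 + 6*a))
 h(a) = log(C1 + 6*a)/2


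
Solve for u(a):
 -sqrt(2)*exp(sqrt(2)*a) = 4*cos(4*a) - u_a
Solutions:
 u(a) = C1 + exp(sqrt(2)*a) + sin(4*a)


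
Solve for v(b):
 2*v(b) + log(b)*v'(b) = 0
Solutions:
 v(b) = C1*exp(-2*li(b))


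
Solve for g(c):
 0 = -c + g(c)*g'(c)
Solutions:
 g(c) = -sqrt(C1 + c^2)
 g(c) = sqrt(C1 + c^2)


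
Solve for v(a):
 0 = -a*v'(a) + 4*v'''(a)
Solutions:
 v(a) = C1 + Integral(C2*airyai(2^(1/3)*a/2) + C3*airybi(2^(1/3)*a/2), a)


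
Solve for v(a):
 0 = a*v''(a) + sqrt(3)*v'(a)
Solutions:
 v(a) = C1 + C2*a^(1 - sqrt(3))


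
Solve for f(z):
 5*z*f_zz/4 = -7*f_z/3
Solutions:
 f(z) = C1 + C2/z^(13/15)


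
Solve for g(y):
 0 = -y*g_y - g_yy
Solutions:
 g(y) = C1 + C2*erf(sqrt(2)*y/2)


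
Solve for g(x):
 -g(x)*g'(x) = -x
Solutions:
 g(x) = -sqrt(C1 + x^2)
 g(x) = sqrt(C1 + x^2)


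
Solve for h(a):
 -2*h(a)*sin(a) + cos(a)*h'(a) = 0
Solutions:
 h(a) = C1/cos(a)^2


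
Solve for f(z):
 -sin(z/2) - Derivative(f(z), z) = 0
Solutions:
 f(z) = C1 + 2*cos(z/2)


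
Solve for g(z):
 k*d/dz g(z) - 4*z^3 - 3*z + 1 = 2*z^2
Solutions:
 g(z) = C1 + z^4/k + 2*z^3/(3*k) + 3*z^2/(2*k) - z/k


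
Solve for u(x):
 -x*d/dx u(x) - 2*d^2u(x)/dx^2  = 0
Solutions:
 u(x) = C1 + C2*erf(x/2)


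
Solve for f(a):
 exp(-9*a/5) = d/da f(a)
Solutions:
 f(a) = C1 - 5*exp(-9*a/5)/9


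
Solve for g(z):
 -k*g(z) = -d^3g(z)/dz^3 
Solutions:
 g(z) = C1*exp(k^(1/3)*z) + C2*exp(k^(1/3)*z*(-1 + sqrt(3)*I)/2) + C3*exp(-k^(1/3)*z*(1 + sqrt(3)*I)/2)


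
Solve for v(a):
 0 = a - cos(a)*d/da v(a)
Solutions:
 v(a) = C1 + Integral(a/cos(a), a)


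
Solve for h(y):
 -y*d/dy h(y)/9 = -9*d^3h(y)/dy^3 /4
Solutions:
 h(y) = C1 + Integral(C2*airyai(6^(2/3)*y/9) + C3*airybi(6^(2/3)*y/9), y)


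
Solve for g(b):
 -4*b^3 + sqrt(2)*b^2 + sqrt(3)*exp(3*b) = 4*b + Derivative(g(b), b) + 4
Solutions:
 g(b) = C1 - b^4 + sqrt(2)*b^3/3 - 2*b^2 - 4*b + sqrt(3)*exp(3*b)/3


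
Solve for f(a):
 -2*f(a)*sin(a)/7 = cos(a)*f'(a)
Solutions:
 f(a) = C1*cos(a)^(2/7)


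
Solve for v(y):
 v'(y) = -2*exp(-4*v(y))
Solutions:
 v(y) = log(-I*(C1 - 8*y)^(1/4))
 v(y) = log(I*(C1 - 8*y)^(1/4))
 v(y) = log(-(C1 - 8*y)^(1/4))
 v(y) = log(C1 - 8*y)/4


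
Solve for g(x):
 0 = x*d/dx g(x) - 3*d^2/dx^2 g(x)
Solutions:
 g(x) = C1 + C2*erfi(sqrt(6)*x/6)


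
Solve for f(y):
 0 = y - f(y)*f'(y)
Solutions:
 f(y) = -sqrt(C1 + y^2)
 f(y) = sqrt(C1 + y^2)


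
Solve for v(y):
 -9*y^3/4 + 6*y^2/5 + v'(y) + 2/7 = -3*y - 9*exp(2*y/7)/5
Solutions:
 v(y) = C1 + 9*y^4/16 - 2*y^3/5 - 3*y^2/2 - 2*y/7 - 63*exp(2*y/7)/10


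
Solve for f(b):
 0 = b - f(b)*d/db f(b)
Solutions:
 f(b) = -sqrt(C1 + b^2)
 f(b) = sqrt(C1 + b^2)


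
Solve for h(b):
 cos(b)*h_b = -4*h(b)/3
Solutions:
 h(b) = C1*(sin(b) - 1)^(2/3)/(sin(b) + 1)^(2/3)


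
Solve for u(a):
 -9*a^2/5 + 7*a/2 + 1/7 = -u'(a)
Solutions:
 u(a) = C1 + 3*a^3/5 - 7*a^2/4 - a/7


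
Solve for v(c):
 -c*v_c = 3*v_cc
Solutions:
 v(c) = C1 + C2*erf(sqrt(6)*c/6)


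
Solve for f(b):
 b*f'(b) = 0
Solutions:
 f(b) = C1


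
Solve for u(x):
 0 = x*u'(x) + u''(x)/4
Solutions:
 u(x) = C1 + C2*erf(sqrt(2)*x)


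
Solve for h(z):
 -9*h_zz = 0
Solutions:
 h(z) = C1 + C2*z


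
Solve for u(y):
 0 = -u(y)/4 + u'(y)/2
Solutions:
 u(y) = C1*exp(y/2)


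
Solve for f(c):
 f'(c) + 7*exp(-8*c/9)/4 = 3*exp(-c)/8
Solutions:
 f(c) = C1 - 3*exp(-c)/8 + 63*exp(-8*c/9)/32


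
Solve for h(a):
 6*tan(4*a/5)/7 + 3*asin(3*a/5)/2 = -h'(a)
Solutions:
 h(a) = C1 - 3*a*asin(3*a/5)/2 - sqrt(25 - 9*a^2)/2 + 15*log(cos(4*a/5))/14


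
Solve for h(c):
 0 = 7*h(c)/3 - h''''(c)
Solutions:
 h(c) = C1*exp(-3^(3/4)*7^(1/4)*c/3) + C2*exp(3^(3/4)*7^(1/4)*c/3) + C3*sin(3^(3/4)*7^(1/4)*c/3) + C4*cos(3^(3/4)*7^(1/4)*c/3)


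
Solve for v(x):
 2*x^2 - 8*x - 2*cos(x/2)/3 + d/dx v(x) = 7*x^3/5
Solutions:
 v(x) = C1 + 7*x^4/20 - 2*x^3/3 + 4*x^2 + 4*sin(x/2)/3


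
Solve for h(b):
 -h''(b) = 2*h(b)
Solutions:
 h(b) = C1*sin(sqrt(2)*b) + C2*cos(sqrt(2)*b)


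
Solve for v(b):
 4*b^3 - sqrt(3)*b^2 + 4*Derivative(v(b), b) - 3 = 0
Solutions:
 v(b) = C1 - b^4/4 + sqrt(3)*b^3/12 + 3*b/4


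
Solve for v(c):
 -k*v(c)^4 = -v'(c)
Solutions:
 v(c) = (-1/(C1 + 3*c*k))^(1/3)
 v(c) = (-1/(C1 + c*k))^(1/3)*(-3^(2/3) - 3*3^(1/6)*I)/6
 v(c) = (-1/(C1 + c*k))^(1/3)*(-3^(2/3) + 3*3^(1/6)*I)/6


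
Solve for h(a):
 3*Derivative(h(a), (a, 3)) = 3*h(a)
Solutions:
 h(a) = C3*exp(a) + (C1*sin(sqrt(3)*a/2) + C2*cos(sqrt(3)*a/2))*exp(-a/2)


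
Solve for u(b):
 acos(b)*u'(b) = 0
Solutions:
 u(b) = C1


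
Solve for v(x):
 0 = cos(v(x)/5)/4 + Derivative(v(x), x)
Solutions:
 x/4 - 5*log(sin(v(x)/5) - 1)/2 + 5*log(sin(v(x)/5) + 1)/2 = C1


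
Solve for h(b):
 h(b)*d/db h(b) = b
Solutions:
 h(b) = -sqrt(C1 + b^2)
 h(b) = sqrt(C1 + b^2)


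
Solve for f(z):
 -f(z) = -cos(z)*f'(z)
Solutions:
 f(z) = C1*sqrt(sin(z) + 1)/sqrt(sin(z) - 1)


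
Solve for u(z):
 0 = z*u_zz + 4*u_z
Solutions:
 u(z) = C1 + C2/z^3


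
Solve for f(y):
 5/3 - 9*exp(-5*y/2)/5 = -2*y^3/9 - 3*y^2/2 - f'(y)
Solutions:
 f(y) = C1 - y^4/18 - y^3/2 - 5*y/3 - 18*exp(-5*y/2)/25


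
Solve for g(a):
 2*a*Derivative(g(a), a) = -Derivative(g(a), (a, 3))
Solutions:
 g(a) = C1 + Integral(C2*airyai(-2^(1/3)*a) + C3*airybi(-2^(1/3)*a), a)


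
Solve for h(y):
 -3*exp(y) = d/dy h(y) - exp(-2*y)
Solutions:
 h(y) = C1 - 3*exp(y) - exp(-2*y)/2


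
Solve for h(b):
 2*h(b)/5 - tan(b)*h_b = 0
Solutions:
 h(b) = C1*sin(b)^(2/5)


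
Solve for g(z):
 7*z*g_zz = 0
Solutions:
 g(z) = C1 + C2*z


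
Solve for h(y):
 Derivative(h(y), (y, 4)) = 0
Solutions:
 h(y) = C1 + C2*y + C3*y^2 + C4*y^3


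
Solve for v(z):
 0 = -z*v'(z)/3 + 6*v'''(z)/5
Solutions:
 v(z) = C1 + Integral(C2*airyai(60^(1/3)*z/6) + C3*airybi(60^(1/3)*z/6), z)


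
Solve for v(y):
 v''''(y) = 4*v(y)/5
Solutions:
 v(y) = C1*exp(-sqrt(2)*5^(3/4)*y/5) + C2*exp(sqrt(2)*5^(3/4)*y/5) + C3*sin(sqrt(2)*5^(3/4)*y/5) + C4*cos(sqrt(2)*5^(3/4)*y/5)


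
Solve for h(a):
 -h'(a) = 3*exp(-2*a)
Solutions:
 h(a) = C1 + 3*exp(-2*a)/2


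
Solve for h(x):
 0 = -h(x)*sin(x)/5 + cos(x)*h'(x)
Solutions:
 h(x) = C1/cos(x)^(1/5)


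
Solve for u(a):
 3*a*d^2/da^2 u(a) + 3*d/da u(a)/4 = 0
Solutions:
 u(a) = C1 + C2*a^(3/4)


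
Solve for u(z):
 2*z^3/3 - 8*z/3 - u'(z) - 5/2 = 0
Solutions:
 u(z) = C1 + z^4/6 - 4*z^2/3 - 5*z/2


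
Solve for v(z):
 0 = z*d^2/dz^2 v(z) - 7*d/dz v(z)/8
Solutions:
 v(z) = C1 + C2*z^(15/8)


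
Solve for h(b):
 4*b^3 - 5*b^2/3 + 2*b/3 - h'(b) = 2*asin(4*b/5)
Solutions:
 h(b) = C1 + b^4 - 5*b^3/9 + b^2/3 - 2*b*asin(4*b/5) - sqrt(25 - 16*b^2)/2


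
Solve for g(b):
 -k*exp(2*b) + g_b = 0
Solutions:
 g(b) = C1 + k*exp(2*b)/2


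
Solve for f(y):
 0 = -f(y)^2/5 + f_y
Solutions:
 f(y) = -5/(C1 + y)


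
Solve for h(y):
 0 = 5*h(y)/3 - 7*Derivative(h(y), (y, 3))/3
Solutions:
 h(y) = C3*exp(5^(1/3)*7^(2/3)*y/7) + (C1*sin(sqrt(3)*5^(1/3)*7^(2/3)*y/14) + C2*cos(sqrt(3)*5^(1/3)*7^(2/3)*y/14))*exp(-5^(1/3)*7^(2/3)*y/14)


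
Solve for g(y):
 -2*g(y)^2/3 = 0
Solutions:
 g(y) = 0


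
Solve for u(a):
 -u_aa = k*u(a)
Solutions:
 u(a) = C1*exp(-a*sqrt(-k)) + C2*exp(a*sqrt(-k))


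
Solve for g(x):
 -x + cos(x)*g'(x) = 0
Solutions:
 g(x) = C1 + Integral(x/cos(x), x)


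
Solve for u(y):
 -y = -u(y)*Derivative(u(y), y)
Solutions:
 u(y) = -sqrt(C1 + y^2)
 u(y) = sqrt(C1 + y^2)


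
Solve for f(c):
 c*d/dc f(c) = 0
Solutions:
 f(c) = C1


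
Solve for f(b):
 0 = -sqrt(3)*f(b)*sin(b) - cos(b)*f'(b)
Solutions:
 f(b) = C1*cos(b)^(sqrt(3))


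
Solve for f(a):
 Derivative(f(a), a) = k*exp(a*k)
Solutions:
 f(a) = C1 + exp(a*k)


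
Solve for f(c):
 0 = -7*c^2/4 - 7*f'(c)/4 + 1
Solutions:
 f(c) = C1 - c^3/3 + 4*c/7


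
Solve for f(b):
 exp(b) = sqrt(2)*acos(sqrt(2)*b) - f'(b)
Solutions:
 f(b) = C1 + sqrt(2)*(b*acos(sqrt(2)*b) - sqrt(2)*sqrt(1 - 2*b^2)/2) - exp(b)


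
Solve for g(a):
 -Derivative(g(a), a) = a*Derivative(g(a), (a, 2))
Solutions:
 g(a) = C1 + C2*log(a)


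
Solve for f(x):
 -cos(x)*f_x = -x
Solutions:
 f(x) = C1 + Integral(x/cos(x), x)


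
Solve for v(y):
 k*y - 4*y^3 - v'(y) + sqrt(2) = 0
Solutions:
 v(y) = C1 + k*y^2/2 - y^4 + sqrt(2)*y


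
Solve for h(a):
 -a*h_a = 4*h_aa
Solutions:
 h(a) = C1 + C2*erf(sqrt(2)*a/4)


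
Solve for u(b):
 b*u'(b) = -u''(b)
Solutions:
 u(b) = C1 + C2*erf(sqrt(2)*b/2)


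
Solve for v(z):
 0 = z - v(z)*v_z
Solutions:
 v(z) = -sqrt(C1 + z^2)
 v(z) = sqrt(C1 + z^2)


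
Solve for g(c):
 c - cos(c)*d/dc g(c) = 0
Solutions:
 g(c) = C1 + Integral(c/cos(c), c)


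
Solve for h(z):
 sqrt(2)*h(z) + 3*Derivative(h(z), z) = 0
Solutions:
 h(z) = C1*exp(-sqrt(2)*z/3)


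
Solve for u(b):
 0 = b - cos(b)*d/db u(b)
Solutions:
 u(b) = C1 + Integral(b/cos(b), b)


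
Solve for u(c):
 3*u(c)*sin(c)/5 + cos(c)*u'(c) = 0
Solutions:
 u(c) = C1*cos(c)^(3/5)


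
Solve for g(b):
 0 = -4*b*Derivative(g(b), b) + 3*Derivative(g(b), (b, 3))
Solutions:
 g(b) = C1 + Integral(C2*airyai(6^(2/3)*b/3) + C3*airybi(6^(2/3)*b/3), b)


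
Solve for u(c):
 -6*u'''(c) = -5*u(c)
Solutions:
 u(c) = C3*exp(5^(1/3)*6^(2/3)*c/6) + (C1*sin(2^(2/3)*3^(1/6)*5^(1/3)*c/4) + C2*cos(2^(2/3)*3^(1/6)*5^(1/3)*c/4))*exp(-5^(1/3)*6^(2/3)*c/12)


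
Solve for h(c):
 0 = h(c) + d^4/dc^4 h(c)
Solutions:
 h(c) = (C1*sin(sqrt(2)*c/2) + C2*cos(sqrt(2)*c/2))*exp(-sqrt(2)*c/2) + (C3*sin(sqrt(2)*c/2) + C4*cos(sqrt(2)*c/2))*exp(sqrt(2)*c/2)


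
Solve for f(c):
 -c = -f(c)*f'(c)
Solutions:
 f(c) = -sqrt(C1 + c^2)
 f(c) = sqrt(C1 + c^2)


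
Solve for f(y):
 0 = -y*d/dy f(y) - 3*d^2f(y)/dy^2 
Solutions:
 f(y) = C1 + C2*erf(sqrt(6)*y/6)


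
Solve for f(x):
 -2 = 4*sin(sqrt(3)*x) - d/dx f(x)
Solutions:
 f(x) = C1 + 2*x - 4*sqrt(3)*cos(sqrt(3)*x)/3


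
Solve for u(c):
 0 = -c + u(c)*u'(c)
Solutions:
 u(c) = -sqrt(C1 + c^2)
 u(c) = sqrt(C1 + c^2)


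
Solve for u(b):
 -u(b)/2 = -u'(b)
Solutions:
 u(b) = C1*exp(b/2)


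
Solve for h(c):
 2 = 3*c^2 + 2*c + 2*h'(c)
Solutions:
 h(c) = C1 - c^3/2 - c^2/2 + c


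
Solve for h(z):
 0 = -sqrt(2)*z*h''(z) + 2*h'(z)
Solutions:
 h(z) = C1 + C2*z^(1 + sqrt(2))


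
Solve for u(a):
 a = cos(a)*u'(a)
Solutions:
 u(a) = C1 + Integral(a/cos(a), a)


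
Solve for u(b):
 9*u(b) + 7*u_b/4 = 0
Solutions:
 u(b) = C1*exp(-36*b/7)


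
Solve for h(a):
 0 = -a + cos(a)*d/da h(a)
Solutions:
 h(a) = C1 + Integral(a/cos(a), a)


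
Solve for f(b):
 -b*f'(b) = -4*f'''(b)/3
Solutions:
 f(b) = C1 + Integral(C2*airyai(6^(1/3)*b/2) + C3*airybi(6^(1/3)*b/2), b)


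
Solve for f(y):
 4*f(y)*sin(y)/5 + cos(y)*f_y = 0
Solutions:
 f(y) = C1*cos(y)^(4/5)


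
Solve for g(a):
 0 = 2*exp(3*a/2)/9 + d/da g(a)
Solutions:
 g(a) = C1 - 4*exp(3*a/2)/27


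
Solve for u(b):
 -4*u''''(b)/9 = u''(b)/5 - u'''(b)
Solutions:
 u(b) = C1 + C2*b + C3*exp(3*b*(15 - sqrt(145))/40) + C4*exp(3*b*(sqrt(145) + 15)/40)


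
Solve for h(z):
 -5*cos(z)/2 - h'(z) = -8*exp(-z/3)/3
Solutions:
 h(z) = C1 - 5*sin(z)/2 - 8*exp(-z/3)


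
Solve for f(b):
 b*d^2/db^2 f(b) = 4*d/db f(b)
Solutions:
 f(b) = C1 + C2*b^5


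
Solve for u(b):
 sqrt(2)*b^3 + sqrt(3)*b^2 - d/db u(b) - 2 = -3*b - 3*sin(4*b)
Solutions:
 u(b) = C1 + sqrt(2)*b^4/4 + sqrt(3)*b^3/3 + 3*b^2/2 - 2*b - 3*cos(4*b)/4


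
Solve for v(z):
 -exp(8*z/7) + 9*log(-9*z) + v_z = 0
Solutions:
 v(z) = C1 - 9*z*log(-z) + 9*z*(1 - 2*log(3)) + 7*exp(8*z/7)/8


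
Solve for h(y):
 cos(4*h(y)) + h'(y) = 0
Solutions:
 h(y) = -asin((C1 + exp(8*y))/(C1 - exp(8*y)))/4 + pi/4
 h(y) = asin((C1 + exp(8*y))/(C1 - exp(8*y)))/4


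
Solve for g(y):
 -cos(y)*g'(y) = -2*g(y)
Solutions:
 g(y) = C1*(sin(y) + 1)/(sin(y) - 1)


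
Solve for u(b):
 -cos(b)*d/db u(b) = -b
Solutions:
 u(b) = C1 + Integral(b/cos(b), b)


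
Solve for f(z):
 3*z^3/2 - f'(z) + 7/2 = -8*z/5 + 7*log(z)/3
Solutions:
 f(z) = C1 + 3*z^4/8 + 4*z^2/5 - 7*z*log(z)/3 + 35*z/6


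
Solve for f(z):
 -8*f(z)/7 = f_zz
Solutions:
 f(z) = C1*sin(2*sqrt(14)*z/7) + C2*cos(2*sqrt(14)*z/7)


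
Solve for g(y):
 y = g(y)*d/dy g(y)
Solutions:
 g(y) = -sqrt(C1 + y^2)
 g(y) = sqrt(C1 + y^2)


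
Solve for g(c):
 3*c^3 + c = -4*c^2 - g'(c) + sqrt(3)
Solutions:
 g(c) = C1 - 3*c^4/4 - 4*c^3/3 - c^2/2 + sqrt(3)*c


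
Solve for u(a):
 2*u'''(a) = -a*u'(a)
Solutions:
 u(a) = C1 + Integral(C2*airyai(-2^(2/3)*a/2) + C3*airybi(-2^(2/3)*a/2), a)


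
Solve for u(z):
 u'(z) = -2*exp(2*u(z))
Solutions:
 u(z) = log(-sqrt(-1/(C1 - 2*z))) - log(2)/2
 u(z) = log(-1/(C1 - 2*z))/2 - log(2)/2


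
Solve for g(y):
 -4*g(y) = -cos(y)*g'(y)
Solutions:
 g(y) = C1*(sin(y)^2 + 2*sin(y) + 1)/(sin(y)^2 - 2*sin(y) + 1)


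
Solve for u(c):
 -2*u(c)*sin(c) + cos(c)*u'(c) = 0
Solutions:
 u(c) = C1/cos(c)^2


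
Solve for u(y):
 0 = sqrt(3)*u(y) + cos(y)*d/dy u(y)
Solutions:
 u(y) = C1*(sin(y) - 1)^(sqrt(3)/2)/(sin(y) + 1)^(sqrt(3)/2)


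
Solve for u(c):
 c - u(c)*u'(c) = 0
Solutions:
 u(c) = -sqrt(C1 + c^2)
 u(c) = sqrt(C1 + c^2)


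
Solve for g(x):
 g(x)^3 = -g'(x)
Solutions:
 g(x) = -sqrt(2)*sqrt(-1/(C1 - x))/2
 g(x) = sqrt(2)*sqrt(-1/(C1 - x))/2


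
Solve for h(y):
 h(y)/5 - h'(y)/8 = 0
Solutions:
 h(y) = C1*exp(8*y/5)


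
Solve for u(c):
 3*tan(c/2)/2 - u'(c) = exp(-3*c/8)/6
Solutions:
 u(c) = C1 + 3*log(tan(c/2)^2 + 1)/2 + 4*exp(-3*c/8)/9


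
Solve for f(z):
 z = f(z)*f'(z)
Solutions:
 f(z) = -sqrt(C1 + z^2)
 f(z) = sqrt(C1 + z^2)


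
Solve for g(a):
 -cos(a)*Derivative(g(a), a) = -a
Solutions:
 g(a) = C1 + Integral(a/cos(a), a)


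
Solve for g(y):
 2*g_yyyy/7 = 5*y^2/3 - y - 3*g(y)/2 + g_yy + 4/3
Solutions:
 g(y) = 10*y^2/9 - 2*y/3 + (C1*sin(sqrt(2)*21^(1/4)*y*sin(atan(sqrt(35)/7)/2)/2) + C2*cos(sqrt(2)*21^(1/4)*y*sin(atan(sqrt(35)/7)/2)/2))*exp(-sqrt(2)*21^(1/4)*y*cos(atan(sqrt(35)/7)/2)/2) + (C3*sin(sqrt(2)*21^(1/4)*y*sin(atan(sqrt(35)/7)/2)/2) + C4*cos(sqrt(2)*21^(1/4)*y*sin(atan(sqrt(35)/7)/2)/2))*exp(sqrt(2)*21^(1/4)*y*cos(atan(sqrt(35)/7)/2)/2) + 64/27


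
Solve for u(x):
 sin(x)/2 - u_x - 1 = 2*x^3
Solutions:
 u(x) = C1 - x^4/2 - x - cos(x)/2


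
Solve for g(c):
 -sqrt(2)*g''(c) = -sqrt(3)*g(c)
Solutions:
 g(c) = C1*exp(-2^(3/4)*3^(1/4)*c/2) + C2*exp(2^(3/4)*3^(1/4)*c/2)


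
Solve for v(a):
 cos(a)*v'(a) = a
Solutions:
 v(a) = C1 + Integral(a/cos(a), a)


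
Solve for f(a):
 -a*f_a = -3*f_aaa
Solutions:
 f(a) = C1 + Integral(C2*airyai(3^(2/3)*a/3) + C3*airybi(3^(2/3)*a/3), a)


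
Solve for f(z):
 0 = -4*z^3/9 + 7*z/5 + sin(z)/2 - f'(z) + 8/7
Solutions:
 f(z) = C1 - z^4/9 + 7*z^2/10 + 8*z/7 - cos(z)/2


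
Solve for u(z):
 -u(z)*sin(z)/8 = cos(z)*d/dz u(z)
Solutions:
 u(z) = C1*cos(z)^(1/8)


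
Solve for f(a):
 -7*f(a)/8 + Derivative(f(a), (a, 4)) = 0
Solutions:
 f(a) = C1*exp(-14^(1/4)*a/2) + C2*exp(14^(1/4)*a/2) + C3*sin(14^(1/4)*a/2) + C4*cos(14^(1/4)*a/2)


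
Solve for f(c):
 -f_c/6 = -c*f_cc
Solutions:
 f(c) = C1 + C2*c^(7/6)


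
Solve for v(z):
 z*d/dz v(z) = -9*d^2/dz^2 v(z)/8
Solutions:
 v(z) = C1 + C2*erf(2*z/3)


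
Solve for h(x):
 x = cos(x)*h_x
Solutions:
 h(x) = C1 + Integral(x/cos(x), x)


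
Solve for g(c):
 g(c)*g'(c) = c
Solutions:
 g(c) = -sqrt(C1 + c^2)
 g(c) = sqrt(C1 + c^2)


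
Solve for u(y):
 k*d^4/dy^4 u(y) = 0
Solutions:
 u(y) = C1 + C2*y + C3*y^2 + C4*y^3


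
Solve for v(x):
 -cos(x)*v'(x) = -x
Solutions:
 v(x) = C1 + Integral(x/cos(x), x)


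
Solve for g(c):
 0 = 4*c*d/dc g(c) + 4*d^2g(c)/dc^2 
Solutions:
 g(c) = C1 + C2*erf(sqrt(2)*c/2)


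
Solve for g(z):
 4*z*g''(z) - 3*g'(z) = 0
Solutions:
 g(z) = C1 + C2*z^(7/4)


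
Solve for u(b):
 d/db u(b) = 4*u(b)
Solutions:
 u(b) = C1*exp(4*b)


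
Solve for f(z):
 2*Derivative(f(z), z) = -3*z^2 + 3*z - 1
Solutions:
 f(z) = C1 - z^3/2 + 3*z^2/4 - z/2


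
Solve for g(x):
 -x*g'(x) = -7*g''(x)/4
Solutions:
 g(x) = C1 + C2*erfi(sqrt(14)*x/7)


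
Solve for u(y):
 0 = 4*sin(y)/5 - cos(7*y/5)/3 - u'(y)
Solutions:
 u(y) = C1 - 5*sin(7*y/5)/21 - 4*cos(y)/5


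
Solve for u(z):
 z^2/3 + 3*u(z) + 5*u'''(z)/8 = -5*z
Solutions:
 u(z) = C3*exp(-2*3^(1/3)*5^(2/3)*z/5) - z^2/9 - 5*z/3 + (C1*sin(3^(5/6)*5^(2/3)*z/5) + C2*cos(3^(5/6)*5^(2/3)*z/5))*exp(3^(1/3)*5^(2/3)*z/5)


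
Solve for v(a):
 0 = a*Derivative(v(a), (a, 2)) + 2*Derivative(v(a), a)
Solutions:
 v(a) = C1 + C2/a


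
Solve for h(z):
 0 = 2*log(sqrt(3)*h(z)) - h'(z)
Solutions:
 -Integral(1/(2*log(_y) + log(3)), (_y, h(z))) = C1 - z
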